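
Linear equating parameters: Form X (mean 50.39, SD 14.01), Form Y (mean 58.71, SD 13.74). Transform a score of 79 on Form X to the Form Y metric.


slope = SD_Y / SD_X = 13.74 / 14.01 ~ 0.9807
intercept = mean_Y - slope * mean_X = 58.71 - (13.74 / 14.01) * 50.39 ~ 9.2911
Y = slope * X + intercept. To avoid rounding drift from the rounded slope/intercept, evaluate the equivalent form Y = mean_Y + SD_Y * (X - mean_X) / SD_X at full precision:
Y = 58.71 + 13.74 * (79 - 50.39) / 14.01
Y = 58.71 + 13.74 * 28.61 / 14.01
Y = 58.71 + 393.1014 / 14.01
Y = 58.71 + 28.0586
Y = 86.7686

86.7686


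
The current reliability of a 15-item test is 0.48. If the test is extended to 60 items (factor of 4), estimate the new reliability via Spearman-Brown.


r_new = (n * rxx) / (1 + (n-1) * rxx)
r_new = (4 * 0.48) / (1 + 3 * 0.48)
r_new = 1.92 / 2.44
r_new = 0.7869

0.7869


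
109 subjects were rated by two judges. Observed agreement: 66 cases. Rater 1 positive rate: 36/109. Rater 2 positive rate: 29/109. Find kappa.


P_o = 66/109 = 0.605505
P_e = (36*29 + 73*80) / 11881 = 0.579413
kappa = (P_o - P_e) / (1 - P_e)
kappa = (0.605505 - 0.579413) / (1 - 0.579413)
kappa = 0.062

0.062


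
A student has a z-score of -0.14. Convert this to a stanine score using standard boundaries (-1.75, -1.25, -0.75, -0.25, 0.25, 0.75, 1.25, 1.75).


Stanine boundaries: [-1.75, -1.25, -0.75, -0.25, 0.25, 0.75, 1.25, 1.75]
z = -0.14
Check each boundary:
  z >= -1.75 -> could be stanine 2
  z >= -1.25 -> could be stanine 3
  z >= -0.75 -> could be stanine 4
  z >= -0.25 -> could be stanine 5
  z < 0.25
  z < 0.75
  z < 1.25
  z < 1.75
Highest qualifying boundary gives stanine = 5

5


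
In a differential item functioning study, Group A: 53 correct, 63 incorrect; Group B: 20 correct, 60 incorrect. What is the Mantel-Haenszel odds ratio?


Odds_A = 53/63 = 0.8413
Odds_B = 20/60 = 0.3333
OR = Odds_A / Odds_B = 0.8413 / 0.3333
Exactly, OR = (53 * 60) / (63 * 20) = 3180 / 1260
OR = 2.5238

2.5238


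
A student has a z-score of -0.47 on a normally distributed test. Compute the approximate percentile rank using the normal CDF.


CDF(z) = 0.5 * (1 + erf(z/sqrt(2)))
erf(-0.3323) = -0.3616
CDF = 0.3192
Percentile rank = 0.3192 * 100 = 31.92

31.92


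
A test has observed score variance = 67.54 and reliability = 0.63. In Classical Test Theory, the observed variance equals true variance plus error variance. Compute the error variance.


var_true = rxx * var_obs = 0.63 * 67.54 = 42.5502
var_error = var_obs - var_true
var_error = 67.54 - 42.5502
var_error = 24.9898

24.9898


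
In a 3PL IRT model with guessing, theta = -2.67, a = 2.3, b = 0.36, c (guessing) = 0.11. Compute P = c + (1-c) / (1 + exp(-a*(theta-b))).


logit = 2.3*(-2.67 - 0.36) = -6.969
P* = 1/(1 + exp(--6.969)) = 0.0009
P = 0.11 + (1 - 0.11) * 0.0009
P = 0.1108

0.1108


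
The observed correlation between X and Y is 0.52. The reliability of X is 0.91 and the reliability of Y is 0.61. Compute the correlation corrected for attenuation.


r_corrected = rxy / sqrt(rxx * ryy)
= 0.52 / sqrt(0.91 * 0.61)
= 0.52 / sqrt(0.5551)
= 0.52 / 0.74505
r_corrected = 0.6979

0.6979


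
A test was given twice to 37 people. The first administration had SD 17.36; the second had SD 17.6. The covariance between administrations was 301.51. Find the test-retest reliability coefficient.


r = cov(X,Y) / (SD_X * SD_Y)
r = 301.51 / (17.36 * 17.6)
r = 301.51 / 305.536
r = 0.9868

0.9868


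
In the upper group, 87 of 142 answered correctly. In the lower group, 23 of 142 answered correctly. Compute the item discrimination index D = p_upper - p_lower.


p_upper = 87/142 = 0.6127
p_lower = 23/142 = 0.162
D = 0.6127 - 0.162 = 0.4507

0.4507


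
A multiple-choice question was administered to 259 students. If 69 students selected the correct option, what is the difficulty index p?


Item difficulty p = number correct / total examinees
p = 69 / 259
p = 0.2664

0.2664


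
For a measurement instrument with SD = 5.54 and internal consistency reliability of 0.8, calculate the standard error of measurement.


SEM = SD * sqrt(1 - rxx)
SEM = 5.54 * sqrt(1 - 0.8)
SEM = 5.54 * sqrt(0.2) = 5.54 * 0.447214
SEM = 2.4776

2.4776


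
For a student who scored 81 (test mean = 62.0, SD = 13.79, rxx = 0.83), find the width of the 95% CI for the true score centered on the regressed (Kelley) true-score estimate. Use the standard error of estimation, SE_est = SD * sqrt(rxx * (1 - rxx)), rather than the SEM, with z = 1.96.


True score estimate = 0.83*81 + 0.17*62.0 = 77.77
SE_est = SD * sqrt(rxx * (1 - rxx)) = 13.79 * sqrt(0.83 * 0.17) = 13.79 * sqrt(0.1411) = 5.179976
CI = T_est +/- z * SE_est, so width = 2 * z * SE_est = 2 * 1.96 * 5.179976
Width = 20.3055

20.3055


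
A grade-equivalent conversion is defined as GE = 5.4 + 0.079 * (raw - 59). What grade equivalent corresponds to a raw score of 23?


raw - median = 23 - 59 = -36
slope * diff = 0.079 * -36 = -2.844
GE = 5.4 + -2.844
GE = 2.556

2.556


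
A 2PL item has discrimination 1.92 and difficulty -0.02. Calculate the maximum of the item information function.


For 2PL, max info at theta = b = -0.02
I_max = a^2 / 4 = 1.92^2 / 4
= 3.6864 / 4
I_max = 0.9216

0.9216


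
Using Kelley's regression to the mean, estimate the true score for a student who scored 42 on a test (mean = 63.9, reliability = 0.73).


T_est = rxx * X + (1 - rxx) * mean
T_est = 0.73 * 42 + 0.27 * 63.9
T_est = 30.66 + 17.253
T_est = 47.913

47.913


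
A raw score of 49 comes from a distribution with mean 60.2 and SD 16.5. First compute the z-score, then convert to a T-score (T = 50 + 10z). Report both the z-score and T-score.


z = (X - mean) / SD = (49 - 60.2) / 16.5
z = -11.2 / 16.5
z = -0.6788
T-score = T = 50 + 10z
Carry z at full precision (z = -11.2 / 16.5) into the conversion:
T-score = 50 + 10 * (-11.2 / 16.5) = 50 + -112 / 16.5
T-score = 50 + -6.7879
T-score = 43.2121

43.2121


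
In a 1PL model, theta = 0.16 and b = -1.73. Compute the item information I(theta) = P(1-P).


P = 1/(1+exp(-(0.16--1.73))) = 0.8688
I = P*(1-P) = 0.8688 * 0.1312
I = 0.114

0.114


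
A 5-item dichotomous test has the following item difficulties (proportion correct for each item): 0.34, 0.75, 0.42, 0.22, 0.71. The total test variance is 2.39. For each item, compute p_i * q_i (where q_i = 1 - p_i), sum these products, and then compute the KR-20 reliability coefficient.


For each item, compute p_i * q_i:
  Item 1: 0.34 * 0.66 = 0.2244
  Item 2: 0.75 * 0.25 = 0.1875
  Item 3: 0.42 * 0.58 = 0.2436
  Item 4: 0.22 * 0.78 = 0.1716
  Item 5: 0.71 * 0.29 = 0.2059
Sum(p_i * q_i) = 0.2244 + 0.1875 + 0.2436 + 0.1716 + 0.2059 = 1.033
KR-20 = (k/(k-1)) * (1 - Sum(p_i*q_i) / Var_total)
= (5/4) * (1 - 1.033/2.39)
= 1.25 * 0.5678
KR-20 = 0.7097

0.7097


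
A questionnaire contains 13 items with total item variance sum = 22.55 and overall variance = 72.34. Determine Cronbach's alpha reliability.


alpha = (k/(k-1)) * (1 - sum(si^2)/s_total^2)
= (13/12) * (1 - 22.55/72.34)
alpha = 0.7456

0.7456


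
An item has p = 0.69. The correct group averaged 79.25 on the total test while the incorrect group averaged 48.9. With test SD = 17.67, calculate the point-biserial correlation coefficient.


q = 1 - p = 0.31
rpb = ((M1 - M0) / SD) * sqrt(p * q)
rpb = ((79.25 - 48.9) / 17.67) * sqrt(0.69 * 0.31)
rpb = 0.7944

0.7944


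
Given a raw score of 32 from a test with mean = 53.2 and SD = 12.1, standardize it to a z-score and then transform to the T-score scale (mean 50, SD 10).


z = (X - mean) / SD = (32 - 53.2) / 12.1
z = -21.2 / 12.1
z = -1.7521
T-score = T = 50 + 10z
Carry z at full precision (z = -21.2 / 12.1) into the conversion:
T-score = 50 + 10 * (-21.2 / 12.1) = 50 + -212 / 12.1
T-score = 50 + -17.5207
T-score = 32.4793

32.4793


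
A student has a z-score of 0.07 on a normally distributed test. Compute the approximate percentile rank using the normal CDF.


CDF(z) = 0.5 * (1 + erf(z/sqrt(2)))
erf(0.0495) = 0.0558
CDF = 0.5279
Percentile rank = 0.5279 * 100 = 52.79

52.79


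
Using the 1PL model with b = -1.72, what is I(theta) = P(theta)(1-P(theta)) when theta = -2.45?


P = 1/(1+exp(-(-2.45--1.72))) = 0.3252
I = P*(1-P) = 0.3252 * 0.6748
I = 0.2194

0.2194


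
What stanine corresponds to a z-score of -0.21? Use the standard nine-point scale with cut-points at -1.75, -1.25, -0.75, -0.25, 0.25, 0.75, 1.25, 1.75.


Stanine boundaries: [-1.75, -1.25, -0.75, -0.25, 0.25, 0.75, 1.25, 1.75]
z = -0.21
Check each boundary:
  z >= -1.75 -> could be stanine 2
  z >= -1.25 -> could be stanine 3
  z >= -0.75 -> could be stanine 4
  z >= -0.25 -> could be stanine 5
  z < 0.25
  z < 0.75
  z < 1.25
  z < 1.75
Highest qualifying boundary gives stanine = 5

5


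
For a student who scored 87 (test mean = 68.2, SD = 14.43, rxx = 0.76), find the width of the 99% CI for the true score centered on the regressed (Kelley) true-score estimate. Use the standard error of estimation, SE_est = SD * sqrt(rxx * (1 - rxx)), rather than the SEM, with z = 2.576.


True score estimate = 0.76*87 + 0.24*68.2 = 82.488
SE_est = SD * sqrt(rxx * (1 - rxx)) = 14.43 * sqrt(0.76 * 0.24) = 14.43 * sqrt(0.1824) = 6.16281
CI = T_est +/- z * SE_est, so width = 2 * z * SE_est = 2 * 2.576 * 6.16281
Width = 31.7508

31.7508


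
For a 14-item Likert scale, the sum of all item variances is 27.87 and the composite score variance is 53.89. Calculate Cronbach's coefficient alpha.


alpha = (k/(k-1)) * (1 - sum(si^2)/s_total^2)
= (14/13) * (1 - 27.87/53.89)
alpha = 0.52

0.52


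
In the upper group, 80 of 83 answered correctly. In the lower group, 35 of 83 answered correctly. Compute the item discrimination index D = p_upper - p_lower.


p_upper = 80/83 = 0.9639
p_lower = 35/83 = 0.4217
D = 0.9639 - 0.4217 = 0.5422

0.5422


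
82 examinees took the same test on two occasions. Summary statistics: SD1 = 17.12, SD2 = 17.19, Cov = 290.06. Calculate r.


r = cov(X,Y) / (SD_X * SD_Y)
r = 290.06 / (17.12 * 17.19)
r = 290.06 / 294.2928
r = 0.9856

0.9856


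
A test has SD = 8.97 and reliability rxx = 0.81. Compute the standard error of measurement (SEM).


SEM = SD * sqrt(1 - rxx)
SEM = 8.97 * sqrt(1 - 0.81)
SEM = 8.97 * sqrt(0.19) = 8.97 * 0.43589
SEM = 3.9099

3.9099


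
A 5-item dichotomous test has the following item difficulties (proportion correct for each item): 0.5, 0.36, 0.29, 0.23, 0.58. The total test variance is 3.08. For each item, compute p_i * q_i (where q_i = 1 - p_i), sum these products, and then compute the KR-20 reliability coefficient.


For each item, compute p_i * q_i:
  Item 1: 0.5 * 0.5 = 0.25
  Item 2: 0.36 * 0.64 = 0.2304
  Item 3: 0.29 * 0.71 = 0.2059
  Item 4: 0.23 * 0.77 = 0.1771
  Item 5: 0.58 * 0.42 = 0.2436
Sum(p_i * q_i) = 0.25 + 0.2304 + 0.2059 + 0.1771 + 0.2436 = 1.107
KR-20 = (k/(k-1)) * (1 - Sum(p_i*q_i) / Var_total)
= (5/4) * (1 - 1.107/3.08)
= 1.25 * 0.6406
KR-20 = 0.8007

0.8007


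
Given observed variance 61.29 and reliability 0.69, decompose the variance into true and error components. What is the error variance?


var_true = rxx * var_obs = 0.69 * 61.29 = 42.2901
var_error = var_obs - var_true
var_error = 61.29 - 42.2901
var_error = 18.9999

18.9999


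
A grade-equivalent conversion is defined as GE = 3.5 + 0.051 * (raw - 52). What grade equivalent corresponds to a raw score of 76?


raw - median = 76 - 52 = 24
slope * diff = 0.051 * 24 = 1.224
GE = 3.5 + 1.224
GE = 4.724

4.724


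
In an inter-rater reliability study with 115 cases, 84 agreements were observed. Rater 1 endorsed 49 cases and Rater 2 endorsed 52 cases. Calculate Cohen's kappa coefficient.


P_o = 84/115 = 0.730435
P_e = (49*52 + 66*63) / 13225 = 0.50707
kappa = (P_o - P_e) / (1 - P_e)
kappa = (0.730435 - 0.50707) / (1 - 0.50707)
kappa = 0.4531

0.4531


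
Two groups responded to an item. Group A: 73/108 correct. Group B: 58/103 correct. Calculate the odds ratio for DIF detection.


Odds_A = 73/35 = 2.0857
Odds_B = 58/45 = 1.2889
OR = Odds_A / Odds_B = 2.0857 / 1.2889
Exactly, OR = (73 * 45) / (35 * 58) = 3285 / 2030
OR = 1.6182

1.6182


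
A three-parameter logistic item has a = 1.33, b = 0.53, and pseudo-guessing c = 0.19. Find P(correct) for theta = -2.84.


logit = 1.33*(-2.84 - 0.53) = -4.4821
P* = 1/(1 + exp(--4.4821)) = 0.0112
P = 0.19 + (1 - 0.19) * 0.0112
P = 0.1991

0.1991


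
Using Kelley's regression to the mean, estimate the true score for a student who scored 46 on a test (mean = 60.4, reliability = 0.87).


T_est = rxx * X + (1 - rxx) * mean
T_est = 0.87 * 46 + 0.13 * 60.4
T_est = 40.02 + 7.852
T_est = 47.872

47.872


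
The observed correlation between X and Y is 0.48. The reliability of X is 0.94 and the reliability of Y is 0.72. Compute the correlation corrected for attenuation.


r_corrected = rxy / sqrt(rxx * ryy)
= 0.48 / sqrt(0.94 * 0.72)
= 0.48 / sqrt(0.6768)
= 0.48 / 0.822679
r_corrected = 0.5835

0.5835


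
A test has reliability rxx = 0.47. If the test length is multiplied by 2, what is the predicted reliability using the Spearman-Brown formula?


r_new = (n * rxx) / (1 + (n-1) * rxx)
r_new = (2 * 0.47) / (1 + 1 * 0.47)
r_new = 0.94 / 1.47
r_new = 0.6395

0.6395


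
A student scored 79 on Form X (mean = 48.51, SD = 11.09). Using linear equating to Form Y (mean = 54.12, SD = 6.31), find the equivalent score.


slope = SD_Y / SD_X = 6.31 / 11.09 ~ 0.569
intercept = mean_Y - slope * mean_X = 54.12 - (6.31 / 11.09) * 48.51 ~ 26.5187
Y = slope * X + intercept. To avoid rounding drift from the rounded slope/intercept, evaluate the equivalent form Y = mean_Y + SD_Y * (X - mean_X) / SD_X at full precision:
Y = 54.12 + 6.31 * (79 - 48.51) / 11.09
Y = 54.12 + 6.31 * 30.49 / 11.09
Y = 54.12 + 192.3919 / 11.09
Y = 54.12 + 17.3482
Y = 71.4682

71.4682


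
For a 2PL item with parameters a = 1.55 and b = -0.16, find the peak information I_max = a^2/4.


For 2PL, max info at theta = b = -0.16
I_max = a^2 / 4 = 1.55^2 / 4
= 2.4025 / 4
I_max = 0.6006

0.6006


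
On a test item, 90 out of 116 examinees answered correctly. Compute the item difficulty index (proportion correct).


Item difficulty p = number correct / total examinees
p = 90 / 116
p = 0.7759

0.7759


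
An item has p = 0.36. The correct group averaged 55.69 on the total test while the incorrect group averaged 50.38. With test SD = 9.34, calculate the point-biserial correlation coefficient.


q = 1 - p = 0.64
rpb = ((M1 - M0) / SD) * sqrt(p * q)
rpb = ((55.69 - 50.38) / 9.34) * sqrt(0.36 * 0.64)
rpb = 0.2729

0.2729


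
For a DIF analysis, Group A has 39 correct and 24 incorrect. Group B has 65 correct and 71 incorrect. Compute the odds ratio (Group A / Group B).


Odds_A = 39/24 = 1.625
Odds_B = 65/71 = 0.9155
OR = Odds_A / Odds_B = 1.625 / 0.9155
Exactly, OR = (39 * 71) / (24 * 65) = 2769 / 1560
OR = 1.775

1.775


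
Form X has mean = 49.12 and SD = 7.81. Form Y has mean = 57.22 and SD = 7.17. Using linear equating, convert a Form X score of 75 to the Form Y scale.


slope = SD_Y / SD_X = 7.17 / 7.81 ~ 0.9181
intercept = mean_Y - slope * mean_X = 57.22 - (7.17 / 7.81) * 49.12 ~ 12.1252
Y = slope * X + intercept. To avoid rounding drift from the rounded slope/intercept, evaluate the equivalent form Y = mean_Y + SD_Y * (X - mean_X) / SD_X at full precision:
Y = 57.22 + 7.17 * (75 - 49.12) / 7.81
Y = 57.22 + 7.17 * 25.88 / 7.81
Y = 57.22 + 185.5596 / 7.81
Y = 57.22 + 23.7592
Y = 80.9792

80.9792


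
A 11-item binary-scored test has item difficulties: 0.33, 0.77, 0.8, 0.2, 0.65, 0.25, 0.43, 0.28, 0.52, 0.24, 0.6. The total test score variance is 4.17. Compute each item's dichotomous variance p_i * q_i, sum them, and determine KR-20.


For each item, compute p_i * q_i:
  Item 1: 0.33 * 0.67 = 0.2211
  Item 2: 0.77 * 0.23 = 0.1771
  Item 3: 0.8 * 0.2 = 0.16
  Item 4: 0.2 * 0.8 = 0.16
  Item 5: 0.65 * 0.35 = 0.2275
  Item 6: 0.25 * 0.75 = 0.1875
  Item 7: 0.43 * 0.57 = 0.2451
  Item 8: 0.28 * 0.72 = 0.2016
  Item 9: 0.52 * 0.48 = 0.2496
  Item 10: 0.24 * 0.76 = 0.1824
  Item 11: 0.6 * 0.4 = 0.24
Sum(p_i * q_i) = 0.2211 + 0.1771 + 0.16 + 0.16 + 0.2275 + 0.1875 + 0.2451 + 0.2016 + 0.2496 + 0.1824 + 0.24 = 2.2519
KR-20 = (k/(k-1)) * (1 - Sum(p_i*q_i) / Var_total)
= (11/10) * (1 - 2.2519/4.17)
= 1.1 * 0.46
KR-20 = 0.506

0.506


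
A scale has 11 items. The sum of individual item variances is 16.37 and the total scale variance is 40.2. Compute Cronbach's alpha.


alpha = (k/(k-1)) * (1 - sum(si^2)/s_total^2)
= (11/10) * (1 - 16.37/40.2)
alpha = 0.6521

0.6521


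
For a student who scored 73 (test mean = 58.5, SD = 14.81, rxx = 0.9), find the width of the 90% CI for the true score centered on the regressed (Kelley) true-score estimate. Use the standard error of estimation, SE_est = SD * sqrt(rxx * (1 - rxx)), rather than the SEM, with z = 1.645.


True score estimate = 0.9*73 + 0.1*58.5 = 71.55
SE_est = SD * sqrt(rxx * (1 - rxx)) = 14.81 * sqrt(0.9 * 0.1) = 14.81 * sqrt(0.09) = 4.443
CI = T_est +/- z * SE_est, so width = 2 * z * SE_est = 2 * 1.645 * 4.443
Width = 14.6175

14.6175


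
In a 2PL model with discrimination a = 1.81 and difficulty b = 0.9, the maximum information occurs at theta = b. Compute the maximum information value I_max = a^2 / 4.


For 2PL, max info at theta = b = 0.9
I_max = a^2 / 4 = 1.81^2 / 4
= 3.2761 / 4
I_max = 0.819

0.819


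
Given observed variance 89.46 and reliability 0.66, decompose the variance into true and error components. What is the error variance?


var_true = rxx * var_obs = 0.66 * 89.46 = 59.0436
var_error = var_obs - var_true
var_error = 89.46 - 59.0436
var_error = 30.4164

30.4164


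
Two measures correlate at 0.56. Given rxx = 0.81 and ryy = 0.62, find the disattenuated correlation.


r_corrected = rxy / sqrt(rxx * ryy)
= 0.56 / sqrt(0.81 * 0.62)
= 0.56 / sqrt(0.5022)
= 0.56 / 0.708661
r_corrected = 0.7902

0.7902


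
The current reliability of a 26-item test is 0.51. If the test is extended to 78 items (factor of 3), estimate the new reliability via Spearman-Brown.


r_new = (n * rxx) / (1 + (n-1) * rxx)
r_new = (3 * 0.51) / (1 + 2 * 0.51)
r_new = 1.53 / 2.02
r_new = 0.7574

0.7574


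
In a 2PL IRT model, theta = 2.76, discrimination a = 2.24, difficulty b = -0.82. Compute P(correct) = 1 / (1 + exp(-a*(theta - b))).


a*(theta - b) = 2.24 * (2.76 - -0.82) = 8.0192
exp(-8.0192) = 0.0003
P = 1 / (1 + 0.0003)
P = 0.9997

0.9997


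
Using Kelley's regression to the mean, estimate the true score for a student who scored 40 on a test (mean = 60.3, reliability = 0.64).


T_est = rxx * X + (1 - rxx) * mean
T_est = 0.64 * 40 + 0.36 * 60.3
T_est = 25.6 + 21.708
T_est = 47.308

47.308


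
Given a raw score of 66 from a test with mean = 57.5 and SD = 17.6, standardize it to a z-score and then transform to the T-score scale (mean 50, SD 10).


z = (X - mean) / SD = (66 - 57.5) / 17.6
z = 8.5 / 17.6
z = 0.483
T-score = T = 50 + 10z
Carry z at full precision (z = 8.5 / 17.6) into the conversion:
T-score = 50 + 10 * (8.5 / 17.6) = 50 + 85 / 17.6
T-score = 50 + 4.8295
T-score = 54.8295

54.8295


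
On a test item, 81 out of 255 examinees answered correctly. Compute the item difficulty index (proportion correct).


Item difficulty p = number correct / total examinees
p = 81 / 255
p = 0.3176

0.3176


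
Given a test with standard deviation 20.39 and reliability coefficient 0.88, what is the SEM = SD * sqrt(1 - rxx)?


SEM = SD * sqrt(1 - rxx)
SEM = 20.39 * sqrt(1 - 0.88)
SEM = 20.39 * sqrt(0.12) = 20.39 * 0.34641
SEM = 7.0633

7.0633


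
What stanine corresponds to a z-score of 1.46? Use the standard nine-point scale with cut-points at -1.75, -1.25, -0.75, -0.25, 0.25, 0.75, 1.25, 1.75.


Stanine boundaries: [-1.75, -1.25, -0.75, -0.25, 0.25, 0.75, 1.25, 1.75]
z = 1.46
Check each boundary:
  z >= -1.75 -> could be stanine 2
  z >= -1.25 -> could be stanine 3
  z >= -0.75 -> could be stanine 4
  z >= -0.25 -> could be stanine 5
  z >= 0.25 -> could be stanine 6
  z >= 0.75 -> could be stanine 7
  z >= 1.25 -> could be stanine 8
  z < 1.75
Highest qualifying boundary gives stanine = 8

8


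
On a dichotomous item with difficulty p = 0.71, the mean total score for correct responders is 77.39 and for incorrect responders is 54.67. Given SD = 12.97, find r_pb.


q = 1 - p = 0.29
rpb = ((M1 - M0) / SD) * sqrt(p * q)
rpb = ((77.39 - 54.67) / 12.97) * sqrt(0.71 * 0.29)
rpb = 0.7949

0.7949


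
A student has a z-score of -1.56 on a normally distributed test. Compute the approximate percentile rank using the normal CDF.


CDF(z) = 0.5 * (1 + erf(z/sqrt(2)))
erf(-1.1031) = -0.8812
CDF = 0.0594
Percentile rank = 0.0594 * 100 = 5.94

5.94


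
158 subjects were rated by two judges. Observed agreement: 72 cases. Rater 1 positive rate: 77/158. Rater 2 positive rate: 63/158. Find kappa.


P_o = 72/158 = 0.455696
P_e = (77*63 + 81*95) / 24964 = 0.502564
kappa = (P_o - P_e) / (1 - P_e)
kappa = (0.455696 - 0.502564) / (1 - 0.502564)
kappa = -0.0942

-0.0942


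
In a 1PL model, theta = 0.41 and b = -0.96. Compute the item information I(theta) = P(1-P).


P = 1/(1+exp(-(0.41--0.96))) = 0.7974
I = P*(1-P) = 0.7974 * 0.2026
I = 0.1616

0.1616


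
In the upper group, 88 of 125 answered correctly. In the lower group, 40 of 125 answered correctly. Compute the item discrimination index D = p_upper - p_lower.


p_upper = 88/125 = 0.704
p_lower = 40/125 = 0.32
D = 0.704 - 0.32 = 0.384

0.384


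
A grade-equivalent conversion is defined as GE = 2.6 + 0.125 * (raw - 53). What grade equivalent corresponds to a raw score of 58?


raw - median = 58 - 53 = 5
slope * diff = 0.125 * 5 = 0.625
GE = 2.6 + 0.625
GE = 3.225

3.225


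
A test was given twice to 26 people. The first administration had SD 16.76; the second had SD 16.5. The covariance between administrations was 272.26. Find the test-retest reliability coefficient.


r = cov(X,Y) / (SD_X * SD_Y)
r = 272.26 / (16.76 * 16.5)
r = 272.26 / 276.54
r = 0.9845

0.9845


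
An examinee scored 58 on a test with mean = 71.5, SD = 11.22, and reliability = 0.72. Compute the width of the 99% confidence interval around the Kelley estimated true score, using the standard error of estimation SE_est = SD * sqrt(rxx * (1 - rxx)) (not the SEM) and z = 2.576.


True score estimate = 0.72*58 + 0.28*71.5 = 61.78
SE_est = SD * sqrt(rxx * (1 - rxx)) = 11.22 * sqrt(0.72 * 0.28) = 11.22 * sqrt(0.2016) = 5.037768
CI = T_est +/- z * SE_est, so width = 2 * z * SE_est = 2 * 2.576 * 5.037768
Width = 25.9546

25.9546


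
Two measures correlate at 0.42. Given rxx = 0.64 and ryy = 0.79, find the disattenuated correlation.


r_corrected = rxy / sqrt(rxx * ryy)
= 0.42 / sqrt(0.64 * 0.79)
= 0.42 / sqrt(0.5056)
= 0.42 / 0.711056
r_corrected = 0.5907

0.5907


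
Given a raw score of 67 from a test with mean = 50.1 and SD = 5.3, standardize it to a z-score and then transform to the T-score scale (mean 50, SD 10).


z = (X - mean) / SD = (67 - 50.1) / 5.3
z = 16.9 / 5.3
z = 3.1887
T-score = T = 50 + 10z
Carry z at full precision (z = 16.9 / 5.3) into the conversion:
T-score = 50 + 10 * (16.9 / 5.3) = 50 + 169 / 5.3
T-score = 50 + 31.8868
T-score = 81.8868

81.8868


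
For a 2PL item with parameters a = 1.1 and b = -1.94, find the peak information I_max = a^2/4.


For 2PL, max info at theta = b = -1.94
I_max = a^2 / 4 = 1.1^2 / 4
= 1.21 / 4
I_max = 0.3025

0.3025


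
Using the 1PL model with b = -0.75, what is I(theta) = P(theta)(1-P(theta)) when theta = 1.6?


P = 1/(1+exp(-(1.6--0.75))) = 0.9129
I = P*(1-P) = 0.9129 * 0.0871
I = 0.0795

0.0795


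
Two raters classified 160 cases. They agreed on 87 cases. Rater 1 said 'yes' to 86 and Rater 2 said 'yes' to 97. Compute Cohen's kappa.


P_o = 87/160 = 0.54375
P_e = (86*97 + 74*63) / 25600 = 0.507969
kappa = (P_o - P_e) / (1 - P_e)
kappa = (0.54375 - 0.507969) / (1 - 0.507969)
kappa = 0.0727

0.0727


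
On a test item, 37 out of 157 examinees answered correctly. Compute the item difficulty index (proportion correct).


Item difficulty p = number correct / total examinees
p = 37 / 157
p = 0.2357

0.2357


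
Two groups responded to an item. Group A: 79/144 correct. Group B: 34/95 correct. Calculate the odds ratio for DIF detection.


Odds_A = 79/65 = 1.2154
Odds_B = 34/61 = 0.5574
OR = Odds_A / Odds_B = 1.2154 / 0.5574
Exactly, OR = (79 * 61) / (65 * 34) = 4819 / 2210
OR = 2.1805

2.1805


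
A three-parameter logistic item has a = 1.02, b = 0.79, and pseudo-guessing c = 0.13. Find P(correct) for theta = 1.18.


logit = 1.02*(1.18 - 0.79) = 0.3978
P* = 1/(1 + exp(-0.3978)) = 0.5982
P = 0.13 + (1 - 0.13) * 0.5982
P = 0.6504

0.6504


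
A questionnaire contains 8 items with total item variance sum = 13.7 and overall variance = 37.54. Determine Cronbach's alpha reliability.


alpha = (k/(k-1)) * (1 - sum(si^2)/s_total^2)
= (8/7) * (1 - 13.7/37.54)
alpha = 0.7258

0.7258


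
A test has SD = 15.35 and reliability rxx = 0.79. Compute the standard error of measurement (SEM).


SEM = SD * sqrt(1 - rxx)
SEM = 15.35 * sqrt(1 - 0.79)
SEM = 15.35 * sqrt(0.21) = 15.35 * 0.458258
SEM = 7.0343

7.0343


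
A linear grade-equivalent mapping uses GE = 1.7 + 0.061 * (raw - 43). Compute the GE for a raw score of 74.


raw - median = 74 - 43 = 31
slope * diff = 0.061 * 31 = 1.891
GE = 1.7 + 1.891
GE = 3.591

3.591


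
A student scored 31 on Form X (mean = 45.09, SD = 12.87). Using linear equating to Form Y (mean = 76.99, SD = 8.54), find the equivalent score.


slope = SD_Y / SD_X = 8.54 / 12.87 ~ 0.6636
intercept = mean_Y - slope * mean_X = 76.99 - (8.54 / 12.87) * 45.09 ~ 47.0701
Y = slope * X + intercept. To avoid rounding drift from the rounded slope/intercept, evaluate the equivalent form Y = mean_Y + SD_Y * (X - mean_X) / SD_X at full precision:
Y = 76.99 + 8.54 * (31 - 45.09) / 12.87
Y = 76.99 - 8.54 * 14.09 / 12.87
Y = 76.99 - 120.3286 / 12.87
Y = 76.99 - 9.3495
Y = 67.6405

67.6405


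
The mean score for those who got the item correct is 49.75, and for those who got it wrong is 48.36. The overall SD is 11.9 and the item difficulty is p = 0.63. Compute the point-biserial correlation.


q = 1 - p = 0.37
rpb = ((M1 - M0) / SD) * sqrt(p * q)
rpb = ((49.75 - 48.36) / 11.9) * sqrt(0.63 * 0.37)
rpb = 0.0564

0.0564


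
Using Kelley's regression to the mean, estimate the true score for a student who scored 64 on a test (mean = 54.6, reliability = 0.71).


T_est = rxx * X + (1 - rxx) * mean
T_est = 0.71 * 64 + 0.29 * 54.6
T_est = 45.44 + 15.834
T_est = 61.274

61.274


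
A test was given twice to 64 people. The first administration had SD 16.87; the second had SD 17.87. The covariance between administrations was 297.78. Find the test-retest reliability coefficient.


r = cov(X,Y) / (SD_X * SD_Y)
r = 297.78 / (16.87 * 17.87)
r = 297.78 / 301.4669
r = 0.9878

0.9878


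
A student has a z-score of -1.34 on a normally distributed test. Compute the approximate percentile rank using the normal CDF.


CDF(z) = 0.5 * (1 + erf(z/sqrt(2)))
erf(-0.9475) = -0.8198
CDF = 0.0901
Percentile rank = 0.0901 * 100 = 9.01

9.01


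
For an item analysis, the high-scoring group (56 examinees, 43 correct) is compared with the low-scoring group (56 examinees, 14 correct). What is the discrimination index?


p_upper = 43/56 = 0.7679
p_lower = 14/56 = 0.25
D = 0.7679 - 0.25 = 0.5179

0.5179


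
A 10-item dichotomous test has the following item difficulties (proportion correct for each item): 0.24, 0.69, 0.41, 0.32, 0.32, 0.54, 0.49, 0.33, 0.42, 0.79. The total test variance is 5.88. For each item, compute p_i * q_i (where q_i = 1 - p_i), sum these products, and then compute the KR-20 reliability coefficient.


For each item, compute p_i * q_i:
  Item 1: 0.24 * 0.76 = 0.1824
  Item 2: 0.69 * 0.31 = 0.2139
  Item 3: 0.41 * 0.59 = 0.2419
  Item 4: 0.32 * 0.68 = 0.2176
  Item 5: 0.32 * 0.68 = 0.2176
  Item 6: 0.54 * 0.46 = 0.2484
  Item 7: 0.49 * 0.51 = 0.2499
  Item 8: 0.33 * 0.67 = 0.2211
  Item 9: 0.42 * 0.58 = 0.2436
  Item 10: 0.79 * 0.21 = 0.1659
Sum(p_i * q_i) = 0.1824 + 0.2139 + 0.2419 + 0.2176 + 0.2176 + 0.2484 + 0.2499 + 0.2211 + 0.2436 + 0.1659 = 2.2023
KR-20 = (k/(k-1)) * (1 - Sum(p_i*q_i) / Var_total)
= (10/9) * (1 - 2.2023/5.88)
= 1.1111 * 0.6255
KR-20 = 0.695

0.695


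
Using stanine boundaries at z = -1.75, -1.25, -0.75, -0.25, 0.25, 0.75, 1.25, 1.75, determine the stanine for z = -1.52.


Stanine boundaries: [-1.75, -1.25, -0.75, -0.25, 0.25, 0.75, 1.25, 1.75]
z = -1.52
Check each boundary:
  z >= -1.75 -> could be stanine 2
  z < -1.25
  z < -0.75
  z < -0.25
  z < 0.25
  z < 0.75
  z < 1.25
  z < 1.75
Highest qualifying boundary gives stanine = 2

2


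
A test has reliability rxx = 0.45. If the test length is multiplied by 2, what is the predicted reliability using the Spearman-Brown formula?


r_new = (n * rxx) / (1 + (n-1) * rxx)
r_new = (2 * 0.45) / (1 + 1 * 0.45)
r_new = 0.9 / 1.45
r_new = 0.6207

0.6207


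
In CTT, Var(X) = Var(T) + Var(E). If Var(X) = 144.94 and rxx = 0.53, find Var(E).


var_true = rxx * var_obs = 0.53 * 144.94 = 76.8182
var_error = var_obs - var_true
var_error = 144.94 - 76.8182
var_error = 68.1218

68.1218


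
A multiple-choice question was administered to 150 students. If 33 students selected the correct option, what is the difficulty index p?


Item difficulty p = number correct / total examinees
p = 33 / 150
p = 0.22

0.22


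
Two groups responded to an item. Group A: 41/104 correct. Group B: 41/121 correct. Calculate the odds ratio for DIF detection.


Odds_A = 41/63 = 0.6508
Odds_B = 41/80 = 0.5125
OR = Odds_A / Odds_B = 0.6508 / 0.5125
Exactly, OR = (41 * 80) / (63 * 41) = 3280 / 2583
OR = 1.2698

1.2698


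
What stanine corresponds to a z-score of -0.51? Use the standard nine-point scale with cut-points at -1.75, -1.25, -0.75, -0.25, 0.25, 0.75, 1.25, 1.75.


Stanine boundaries: [-1.75, -1.25, -0.75, -0.25, 0.25, 0.75, 1.25, 1.75]
z = -0.51
Check each boundary:
  z >= -1.75 -> could be stanine 2
  z >= -1.25 -> could be stanine 3
  z >= -0.75 -> could be stanine 4
  z < -0.25
  z < 0.25
  z < 0.75
  z < 1.25
  z < 1.75
Highest qualifying boundary gives stanine = 4

4


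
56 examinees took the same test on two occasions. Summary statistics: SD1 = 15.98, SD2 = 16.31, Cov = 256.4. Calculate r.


r = cov(X,Y) / (SD_X * SD_Y)
r = 256.4 / (15.98 * 16.31)
r = 256.4 / 260.6338
r = 0.9838

0.9838


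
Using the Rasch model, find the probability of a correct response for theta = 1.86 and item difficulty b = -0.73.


theta - b = 1.86 - -0.73 = 2.59
exp(-(theta - b)) = exp(-2.59) = 0.075
P = 1 / (1 + 0.075)
P = 0.9302

0.9302


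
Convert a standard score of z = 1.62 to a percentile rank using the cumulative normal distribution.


CDF(z) = 0.5 * (1 + erf(z/sqrt(2)))
erf(1.1455) = 0.8948
CDF = 0.9474
Percentile rank = 0.9474 * 100 = 94.74

94.74


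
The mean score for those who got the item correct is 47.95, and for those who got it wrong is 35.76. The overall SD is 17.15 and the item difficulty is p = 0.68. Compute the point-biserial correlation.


q = 1 - p = 0.32
rpb = ((M1 - M0) / SD) * sqrt(p * q)
rpb = ((47.95 - 35.76) / 17.15) * sqrt(0.68 * 0.32)
rpb = 0.3316

0.3316


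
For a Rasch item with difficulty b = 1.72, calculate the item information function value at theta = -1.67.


P = 1/(1+exp(-(-1.67-1.72))) = 0.0326
I = P*(1-P) = 0.0326 * 0.9674
I = 0.0315

0.0315


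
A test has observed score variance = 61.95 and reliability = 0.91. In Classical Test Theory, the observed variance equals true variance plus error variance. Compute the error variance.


var_true = rxx * var_obs = 0.91 * 61.95 = 56.3745
var_error = var_obs - var_true
var_error = 61.95 - 56.3745
var_error = 5.5755

5.5755


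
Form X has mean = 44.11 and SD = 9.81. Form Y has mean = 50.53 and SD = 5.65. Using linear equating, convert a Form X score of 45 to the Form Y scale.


slope = SD_Y / SD_X = 5.65 / 9.81 ~ 0.5759
intercept = mean_Y - slope * mean_X = 50.53 - (5.65 / 9.81) * 44.11 ~ 25.1252
Y = slope * X + intercept. To avoid rounding drift from the rounded slope/intercept, evaluate the equivalent form Y = mean_Y + SD_Y * (X - mean_X) / SD_X at full precision:
Y = 50.53 + 5.65 * (45 - 44.11) / 9.81
Y = 50.53 + 5.65 * 0.89 / 9.81
Y = 50.53 + 5.0285 / 9.81
Y = 50.53 + 0.5126
Y = 51.0426

51.0426


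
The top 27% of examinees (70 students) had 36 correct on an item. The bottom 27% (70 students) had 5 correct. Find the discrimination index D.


p_upper = 36/70 = 0.5143
p_lower = 5/70 = 0.0714
D = 0.5143 - 0.0714 = 0.4429

0.4429


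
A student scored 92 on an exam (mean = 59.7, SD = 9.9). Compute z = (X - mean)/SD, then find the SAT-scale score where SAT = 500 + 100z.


z = (X - mean) / SD = (92 - 59.7) / 9.9
z = 32.3 / 9.9
z = 3.2626
SAT-scale = SAT = 500 + 100z
Carry z at full precision (z = 32.3 / 9.9) into the conversion:
SAT-scale = 500 + 100 * (32.3 / 9.9) = 500 + 3230 / 9.9
SAT-scale = 500 + 326.2626
SAT-scale = 826.2626

826.2626


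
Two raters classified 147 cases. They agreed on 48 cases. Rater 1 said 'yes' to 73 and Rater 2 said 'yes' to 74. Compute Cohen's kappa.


P_o = 48/147 = 0.326531
P_e = (73*74 + 74*73) / 21609 = 0.499977
kappa = (P_o - P_e) / (1 - P_e)
kappa = (0.326531 - 0.499977) / (1 - 0.499977)
kappa = -0.3469

-0.3469


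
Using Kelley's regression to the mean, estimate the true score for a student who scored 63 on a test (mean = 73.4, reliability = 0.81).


T_est = rxx * X + (1 - rxx) * mean
T_est = 0.81 * 63 + 0.19 * 73.4
T_est = 51.03 + 13.946
T_est = 64.976

64.976


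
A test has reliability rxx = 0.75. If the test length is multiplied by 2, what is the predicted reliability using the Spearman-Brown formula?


r_new = (n * rxx) / (1 + (n-1) * rxx)
r_new = (2 * 0.75) / (1 + 1 * 0.75)
r_new = 1.5 / 1.75
r_new = 0.8571

0.8571


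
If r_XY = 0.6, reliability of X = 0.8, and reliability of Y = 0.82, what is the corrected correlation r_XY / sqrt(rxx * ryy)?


r_corrected = rxy / sqrt(rxx * ryy)
= 0.6 / sqrt(0.8 * 0.82)
= 0.6 / sqrt(0.656)
= 0.6 / 0.809938
r_corrected = 0.7408

0.7408


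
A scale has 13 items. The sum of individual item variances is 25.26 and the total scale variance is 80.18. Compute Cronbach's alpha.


alpha = (k/(k-1)) * (1 - sum(si^2)/s_total^2)
= (13/12) * (1 - 25.26/80.18)
alpha = 0.742

0.742


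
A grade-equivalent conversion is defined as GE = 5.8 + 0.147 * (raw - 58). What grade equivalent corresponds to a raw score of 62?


raw - median = 62 - 58 = 4
slope * diff = 0.147 * 4 = 0.588
GE = 5.8 + 0.588
GE = 6.388

6.388


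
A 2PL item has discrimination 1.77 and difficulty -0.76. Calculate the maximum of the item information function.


For 2PL, max info at theta = b = -0.76
I_max = a^2 / 4 = 1.77^2 / 4
= 3.1329 / 4
I_max = 0.7832

0.7832


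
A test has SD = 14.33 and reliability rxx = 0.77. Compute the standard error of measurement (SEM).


SEM = SD * sqrt(1 - rxx)
SEM = 14.33 * sqrt(1 - 0.77)
SEM = 14.33 * sqrt(0.23) = 14.33 * 0.479583
SEM = 6.8724

6.8724


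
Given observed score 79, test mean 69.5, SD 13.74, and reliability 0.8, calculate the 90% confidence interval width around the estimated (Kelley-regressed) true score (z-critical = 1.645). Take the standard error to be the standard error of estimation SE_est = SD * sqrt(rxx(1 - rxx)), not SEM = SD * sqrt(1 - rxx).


True score estimate = 0.8*79 + 0.2*69.5 = 77.1
SE_est = SD * sqrt(rxx * (1 - rxx)) = 13.74 * sqrt(0.8 * 0.2) = 13.74 * sqrt(0.16) = 5.496
CI = T_est +/- z * SE_est, so width = 2 * z * SE_est = 2 * 1.645 * 5.496
Width = 18.0818

18.0818


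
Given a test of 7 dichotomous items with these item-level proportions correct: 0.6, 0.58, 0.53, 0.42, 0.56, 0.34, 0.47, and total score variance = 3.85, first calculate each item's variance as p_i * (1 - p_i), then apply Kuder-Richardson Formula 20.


For each item, compute p_i * q_i:
  Item 1: 0.6 * 0.4 = 0.24
  Item 2: 0.58 * 0.42 = 0.2436
  Item 3: 0.53 * 0.47 = 0.2491
  Item 4: 0.42 * 0.58 = 0.2436
  Item 5: 0.56 * 0.44 = 0.2464
  Item 6: 0.34 * 0.66 = 0.2244
  Item 7: 0.47 * 0.53 = 0.2491
Sum(p_i * q_i) = 0.24 + 0.2436 + 0.2491 + 0.2436 + 0.2464 + 0.2244 + 0.2491 = 1.6962
KR-20 = (k/(k-1)) * (1 - Sum(p_i*q_i) / Var_total)
= (7/6) * (1 - 1.6962/3.85)
= 1.1667 * 0.5594
KR-20 = 0.6527

0.6527


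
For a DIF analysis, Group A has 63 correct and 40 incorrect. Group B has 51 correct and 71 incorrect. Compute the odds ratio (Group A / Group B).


Odds_A = 63/40 = 1.575
Odds_B = 51/71 = 0.7183
OR = Odds_A / Odds_B = 1.575 / 0.7183
Exactly, OR = (63 * 71) / (40 * 51) = 4473 / 2040
OR = 2.1926

2.1926


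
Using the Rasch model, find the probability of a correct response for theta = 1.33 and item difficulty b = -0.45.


theta - b = 1.33 - -0.45 = 1.78
exp(-(theta - b)) = exp(-1.78) = 0.1686
P = 1 / (1 + 0.1686)
P = 0.8557

0.8557


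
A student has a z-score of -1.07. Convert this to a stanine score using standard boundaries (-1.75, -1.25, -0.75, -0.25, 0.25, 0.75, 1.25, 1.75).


Stanine boundaries: [-1.75, -1.25, -0.75, -0.25, 0.25, 0.75, 1.25, 1.75]
z = -1.07
Check each boundary:
  z >= -1.75 -> could be stanine 2
  z >= -1.25 -> could be stanine 3
  z < -0.75
  z < -0.25
  z < 0.25
  z < 0.75
  z < 1.25
  z < 1.75
Highest qualifying boundary gives stanine = 3

3


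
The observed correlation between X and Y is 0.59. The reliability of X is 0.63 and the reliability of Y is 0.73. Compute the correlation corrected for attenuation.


r_corrected = rxy / sqrt(rxx * ryy)
= 0.59 / sqrt(0.63 * 0.73)
= 0.59 / sqrt(0.4599)
= 0.59 / 0.678159
r_corrected = 0.87

0.87


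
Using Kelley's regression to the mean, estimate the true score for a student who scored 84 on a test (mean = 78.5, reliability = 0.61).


T_est = rxx * X + (1 - rxx) * mean
T_est = 0.61 * 84 + 0.39 * 78.5
T_est = 51.24 + 30.615
T_est = 81.855

81.855


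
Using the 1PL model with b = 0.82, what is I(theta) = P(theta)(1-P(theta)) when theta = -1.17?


P = 1/(1+exp(-(-1.17-0.82))) = 0.1203
I = P*(1-P) = 0.1203 * 0.8797
I = 0.1058

0.1058


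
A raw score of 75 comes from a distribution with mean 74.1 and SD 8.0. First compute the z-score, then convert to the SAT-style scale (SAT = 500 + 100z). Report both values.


z = (X - mean) / SD = (75 - 74.1) / 8.0
z = 0.9 / 8.0
z = 0.1125
SAT-scale = SAT = 500 + 100z
Carry z at full precision (z = 0.9 / 8.0) into the conversion:
SAT-scale = 500 + 100 * (0.9 / 8.0) = 500 + 90 / 8.0
SAT-scale = 500 + 11.25
SAT-scale = 511.25

511.25


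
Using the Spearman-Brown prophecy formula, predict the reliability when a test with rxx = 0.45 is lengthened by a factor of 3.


r_new = (n * rxx) / (1 + (n-1) * rxx)
r_new = (3 * 0.45) / (1 + 2 * 0.45)
r_new = 1.35 / 1.9
r_new = 0.7105

0.7105


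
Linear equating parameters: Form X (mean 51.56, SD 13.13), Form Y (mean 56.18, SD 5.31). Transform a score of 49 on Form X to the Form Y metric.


slope = SD_Y / SD_X = 5.31 / 13.13 ~ 0.4044
intercept = mean_Y - slope * mean_X = 56.18 - (5.31 / 13.13) * 51.56 ~ 35.3282
Y = slope * X + intercept. To avoid rounding drift from the rounded slope/intercept, evaluate the equivalent form Y = mean_Y + SD_Y * (X - mean_X) / SD_X at full precision:
Y = 56.18 + 5.31 * (49 - 51.56) / 13.13
Y = 56.18 - 5.31 * 2.56 / 13.13
Y = 56.18 - 13.5936 / 13.13
Y = 56.18 - 1.0353
Y = 55.1447

55.1447


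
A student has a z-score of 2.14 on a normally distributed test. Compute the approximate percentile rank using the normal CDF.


CDF(z) = 0.5 * (1 + erf(z/sqrt(2)))
erf(1.5132) = 0.9676
CDF = 0.9838
Percentile rank = 0.9838 * 100 = 98.38

98.38


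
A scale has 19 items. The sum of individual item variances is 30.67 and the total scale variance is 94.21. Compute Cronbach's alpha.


alpha = (k/(k-1)) * (1 - sum(si^2)/s_total^2)
= (19/18) * (1 - 30.67/94.21)
alpha = 0.7119

0.7119
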